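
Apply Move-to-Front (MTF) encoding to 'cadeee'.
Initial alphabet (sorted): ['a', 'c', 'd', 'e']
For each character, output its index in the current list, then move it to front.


MTF encoding:
'c': index 1 in ['a', 'c', 'd', 'e'] -> ['c', 'a', 'd', 'e']
'a': index 1 in ['c', 'a', 'd', 'e'] -> ['a', 'c', 'd', 'e']
'd': index 2 in ['a', 'c', 'd', 'e'] -> ['d', 'a', 'c', 'e']
'e': index 3 in ['d', 'a', 'c', 'e'] -> ['e', 'd', 'a', 'c']
'e': index 0 in ['e', 'd', 'a', 'c'] -> ['e', 'd', 'a', 'c']
'e': index 0 in ['e', 'd', 'a', 'c'] -> ['e', 'd', 'a', 'c']


Output: [1, 1, 2, 3, 0, 0]


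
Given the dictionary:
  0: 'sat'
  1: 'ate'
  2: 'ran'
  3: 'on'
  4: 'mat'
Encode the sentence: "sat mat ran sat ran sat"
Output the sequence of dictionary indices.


Look up each word in the dictionary:
  'sat' -> 0
  'mat' -> 4
  'ran' -> 2
  'sat' -> 0
  'ran' -> 2
  'sat' -> 0

Encoded: [0, 4, 2, 0, 2, 0]


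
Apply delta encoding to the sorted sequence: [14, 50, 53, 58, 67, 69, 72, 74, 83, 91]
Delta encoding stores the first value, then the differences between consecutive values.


First value: 14
Deltas:
  50 - 14 = 36
  53 - 50 = 3
  58 - 53 = 5
  67 - 58 = 9
  69 - 67 = 2
  72 - 69 = 3
  74 - 72 = 2
  83 - 74 = 9
  91 - 83 = 8


Delta encoded: [14, 36, 3, 5, 9, 2, 3, 2, 9, 8]


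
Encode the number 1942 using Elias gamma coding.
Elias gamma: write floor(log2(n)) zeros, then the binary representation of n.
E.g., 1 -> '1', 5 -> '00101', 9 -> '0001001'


num_bits = floor(log2(1942)) + 1 = 11
leading_zeros = num_bits - 1 = 10
binary(1942) = 11110010110

Elias gamma(1942) = '0000000000' + '11110010110' = 000000000011110010110 (21 bits)


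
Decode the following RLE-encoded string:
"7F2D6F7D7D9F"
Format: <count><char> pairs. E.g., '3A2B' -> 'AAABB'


Expanding each <count><char> pair:
  7F -> 'FFFFFFF'
  2D -> 'DD'
  6F -> 'FFFFFF'
  7D -> 'DDDDDDD'
  7D -> 'DDDDDDD'
  9F -> 'FFFFFFFFF'

Decoded = FFFFFFFDDFFFFFFDDDDDDDDDDDDDDFFFFFFFFF


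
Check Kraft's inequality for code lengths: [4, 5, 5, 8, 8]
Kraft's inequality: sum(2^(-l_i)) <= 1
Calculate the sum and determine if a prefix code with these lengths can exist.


Sum = 2^(-4) + 2^(-5) + 2^(-5) + 2^(-8) + 2^(-8)
    = 0.0625 + 0.03125 + 0.03125 + 0.00390625 + 0.00390625
    = 34/256 = 0.1328125
Since 0.1328125 <= 1, Kraft's inequality IS satisfied.
A prefix code with these lengths CAN exist.

Kraft sum = 0.1328125. Satisfied.


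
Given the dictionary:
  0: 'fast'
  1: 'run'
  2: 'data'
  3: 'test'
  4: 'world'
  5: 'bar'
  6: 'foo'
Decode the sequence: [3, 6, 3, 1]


Look up each index in the dictionary:
  3 -> 'test'
  6 -> 'foo'
  3 -> 'test'
  1 -> 'run'

Decoded: "test foo test run"


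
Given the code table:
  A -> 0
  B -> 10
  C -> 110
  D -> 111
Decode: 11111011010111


Decoding:
111 -> D
110 -> C
110 -> C
10 -> B
111 -> D


Result: DCCBD


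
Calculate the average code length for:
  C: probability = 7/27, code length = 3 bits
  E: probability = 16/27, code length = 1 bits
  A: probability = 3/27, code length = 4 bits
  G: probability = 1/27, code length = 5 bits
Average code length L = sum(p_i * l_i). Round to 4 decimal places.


Weighted contributions p_i * l_i:
  C: (7/27) * 3 = 21/27
  E: (16/27) * 1 = 16/27
  A: (3/27) * 4 = 12/27
  G: (1/27) * 5 = 5/27
Sum = (21 + 16 + 12 + 5)/27 = 54/27

L = 54/27 = 2.0000 bits/symbol


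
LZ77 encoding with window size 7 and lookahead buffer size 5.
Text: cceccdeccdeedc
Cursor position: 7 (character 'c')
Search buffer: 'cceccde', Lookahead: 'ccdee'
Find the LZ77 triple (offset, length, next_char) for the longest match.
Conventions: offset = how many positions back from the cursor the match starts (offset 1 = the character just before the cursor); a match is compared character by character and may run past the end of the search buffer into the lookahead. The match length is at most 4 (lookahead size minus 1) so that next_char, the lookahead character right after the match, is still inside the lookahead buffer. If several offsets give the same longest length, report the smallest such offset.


Try each offset into the search buffer:
  offset=1 (pos 6, char 'e'): match length 0
  offset=2 (pos 5, char 'd'): match length 0
  offset=3 (pos 4, char 'c'): match length 1
  offset=4 (pos 3, char 'c'): match length 4
  offset=5 (pos 2, char 'e'): match length 0
  offset=6 (pos 1, char 'c'): match length 1
  offset=7 (pos 0, char 'c'): match length 2
Longest match has length 4 at offset 4.
next_char = character at position 7 + 4 = 11 -> 'e'

Best match: offset=4, length=4 (matching 'ccde' starting at position 3)
LZ77 triple: (4, 4, 'e')


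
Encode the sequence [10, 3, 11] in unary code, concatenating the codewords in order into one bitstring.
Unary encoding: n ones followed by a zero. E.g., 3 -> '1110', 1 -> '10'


Encode each number as n ones followed by a terminating 0:
  10 -> 11111111110 (11 bits)
  3 -> 1110 (4 bits)
  11 -> 111111111110 (12 bits)
Total length = 11 + 4 + 12 = 27 bits.

Unary([10, 3, 11]) = 111111111101110111111111110 (27 bits)


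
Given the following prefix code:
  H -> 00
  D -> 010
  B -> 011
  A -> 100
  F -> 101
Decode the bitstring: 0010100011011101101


Decoding step by step:
Bits 00 -> H
Bits 101 -> F
Bits 00 -> H
Bits 011 -> B
Bits 011 -> B
Bits 101 -> F
Bits 101 -> F


Decoded message: HFHBBFF


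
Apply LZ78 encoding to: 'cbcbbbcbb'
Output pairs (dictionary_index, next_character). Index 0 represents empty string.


LZ78 encoding steps:
Dictionary: {0: ''}
Step 1: w='' (idx 0), next='c' -> output (0, 'c'), add 'c' as idx 1
Step 2: w='' (idx 0), next='b' -> output (0, 'b'), add 'b' as idx 2
Step 3: w='c' (idx 1), next='b' -> output (1, 'b'), add 'cb' as idx 3
Step 4: w='b' (idx 2), next='b' -> output (2, 'b'), add 'bb' as idx 4
Step 5: w='cb' (idx 3), next='b' -> output (3, 'b'), add 'cbb' as idx 5


Encoded: [(0, 'c'), (0, 'b'), (1, 'b'), (2, 'b'), (3, 'b')]


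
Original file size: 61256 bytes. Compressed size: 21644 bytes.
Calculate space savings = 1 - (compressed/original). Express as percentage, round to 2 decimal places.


ratio = compressed/original = 21644/61256 = 0.353337
savings = 1 - ratio = 1 - 0.353337 = 0.646663
as a percentage: 0.646663 * 100 = 64.67%

Space savings = 1 - 21644/61256 = 64.67%


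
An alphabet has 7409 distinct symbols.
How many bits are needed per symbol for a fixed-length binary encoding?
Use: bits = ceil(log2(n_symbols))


log2(7409) = 12.8551
Bracket: 2^12 = 4096 < 7409 <= 2^13 = 8192
So ceil(log2(7409)) = 13

bits = ceil(log2(7409)) = ceil(12.8551) = 13 bits


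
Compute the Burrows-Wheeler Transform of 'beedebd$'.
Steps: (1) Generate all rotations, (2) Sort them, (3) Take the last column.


Rotations (sorted):
  0: $beedebd -> last char: d
  1: bd$beede -> last char: e
  2: beedebd$ -> last char: $
  3: d$beedeb -> last char: b
  4: debd$bee -> last char: e
  5: ebd$beed -> last char: d
  6: edebd$be -> last char: e
  7: eedebd$b -> last char: b


BWT = de$bedeb


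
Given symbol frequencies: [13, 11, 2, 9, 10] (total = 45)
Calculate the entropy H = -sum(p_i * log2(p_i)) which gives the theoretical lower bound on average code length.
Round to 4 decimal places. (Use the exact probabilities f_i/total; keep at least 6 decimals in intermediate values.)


Per-symbol terms -p_i * log2(p_i) with p_i = f_i/45:
  p = 13/45 = 0.288889: log2(p) = -1.791413, -p*log2(p) = 0.517519
  p = 11/45 = 0.244444: log2(p) = -2.032421, -p*log2(p) = 0.496814
  p = 2/45 = 0.044444: log2(p) = -4.491853, -p*log2(p) = 0.199638
  p = 9/45 = 0.200000: log2(p) = -2.321928, -p*log2(p) = 0.464386
  p = 10/45 = 0.222222: log2(p) = -2.169925, -p*log2(p) = 0.482206
H = 0.517519 + 0.496814 + 0.199638 + 0.464386 + 0.482206 = 2.160563

H = 2.1606 bits/symbol


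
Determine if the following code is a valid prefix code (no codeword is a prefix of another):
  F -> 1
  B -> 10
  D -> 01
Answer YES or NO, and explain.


Checking each pair (does one codeword prefix another?):
  F='1' vs B='10': prefix -- VIOLATION

NO -- this is NOT a valid prefix code. F (1) is a prefix of B (10).


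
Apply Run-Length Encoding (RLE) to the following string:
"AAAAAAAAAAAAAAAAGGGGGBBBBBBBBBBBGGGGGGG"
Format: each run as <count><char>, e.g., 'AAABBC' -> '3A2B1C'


Scanning runs left to right:
  i=0: run of 'A' x 16 -> '16A'
  i=16: run of 'G' x 5 -> '5G'
  i=21: run of 'B' x 11 -> '11B'
  i=32: run of 'G' x 7 -> '7G'

RLE = 16A5G11B7G


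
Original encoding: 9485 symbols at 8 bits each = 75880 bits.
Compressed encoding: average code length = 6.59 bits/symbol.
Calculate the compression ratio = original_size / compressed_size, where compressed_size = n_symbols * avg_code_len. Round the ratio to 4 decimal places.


original_size = n_symbols * orig_bits = 9485 * 8 = 75880 bits
compressed_size = n_symbols * avg_code_len = 9485 * 6.59 = 62506.15 bits
ratio = original_size / compressed_size = 75880 / 62506.15 = 1.214

Compression ratio = 1.214


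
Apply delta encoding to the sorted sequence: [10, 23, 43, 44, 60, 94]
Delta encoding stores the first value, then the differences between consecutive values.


First value: 10
Deltas:
  23 - 10 = 13
  43 - 23 = 20
  44 - 43 = 1
  60 - 44 = 16
  94 - 60 = 34


Delta encoded: [10, 13, 20, 1, 16, 34]


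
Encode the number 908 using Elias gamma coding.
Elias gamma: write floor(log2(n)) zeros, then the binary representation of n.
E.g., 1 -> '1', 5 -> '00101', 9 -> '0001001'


num_bits = floor(log2(908)) + 1 = 10
leading_zeros = num_bits - 1 = 9
binary(908) = 1110001100

Elias gamma(908) = '000000000' + '1110001100' = 0000000001110001100 (19 bits)


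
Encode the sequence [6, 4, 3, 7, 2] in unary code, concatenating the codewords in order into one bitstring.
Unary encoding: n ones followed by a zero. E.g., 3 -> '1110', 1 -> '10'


Encode each number as n ones followed by a terminating 0:
  6 -> 1111110 (7 bits)
  4 -> 11110 (5 bits)
  3 -> 1110 (4 bits)
  7 -> 11111110 (8 bits)
  2 -> 110 (3 bits)
Total length = 7 + 5 + 4 + 8 + 3 = 27 bits.

Unary([6, 4, 3, 7, 2]) = 111111011110111011111110110 (27 bits)


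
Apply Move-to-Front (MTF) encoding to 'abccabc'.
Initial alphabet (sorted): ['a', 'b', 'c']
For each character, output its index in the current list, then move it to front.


MTF encoding:
'a': index 0 in ['a', 'b', 'c'] -> ['a', 'b', 'c']
'b': index 1 in ['a', 'b', 'c'] -> ['b', 'a', 'c']
'c': index 2 in ['b', 'a', 'c'] -> ['c', 'b', 'a']
'c': index 0 in ['c', 'b', 'a'] -> ['c', 'b', 'a']
'a': index 2 in ['c', 'b', 'a'] -> ['a', 'c', 'b']
'b': index 2 in ['a', 'c', 'b'] -> ['b', 'a', 'c']
'c': index 2 in ['b', 'a', 'c'] -> ['c', 'b', 'a']


Output: [0, 1, 2, 0, 2, 2, 2]


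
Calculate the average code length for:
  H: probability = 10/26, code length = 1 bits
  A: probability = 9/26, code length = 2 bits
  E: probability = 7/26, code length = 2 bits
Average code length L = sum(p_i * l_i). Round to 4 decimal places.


Weighted contributions p_i * l_i:
  H: (10/26) * 1 = 10/26
  A: (9/26) * 2 = 18/26
  E: (7/26) * 2 = 14/26
Sum = (10 + 18 + 14)/26 = 42/26

L = 42/26 = 1.6154 bits/symbol


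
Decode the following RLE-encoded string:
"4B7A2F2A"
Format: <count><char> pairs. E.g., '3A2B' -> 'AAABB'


Expanding each <count><char> pair:
  4B -> 'BBBB'
  7A -> 'AAAAAAA'
  2F -> 'FF'
  2A -> 'AA'

Decoded = BBBBAAAAAAAFFAA


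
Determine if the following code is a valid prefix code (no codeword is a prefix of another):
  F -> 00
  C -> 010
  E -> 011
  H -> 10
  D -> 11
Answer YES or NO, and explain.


Checking each pair (does one codeword prefix another?):
  F='00' vs C='010': no prefix
  F='00' vs E='011': no prefix
  F='00' vs H='10': no prefix
  F='00' vs D='11': no prefix
  C='010' vs F='00': no prefix
  C='010' vs E='011': no prefix
  C='010' vs H='10': no prefix
  C='010' vs D='11': no prefix
  E='011' vs F='00': no prefix
  E='011' vs C='010': no prefix
  E='011' vs H='10': no prefix
  E='011' vs D='11': no prefix
  H='10' vs F='00': no prefix
  H='10' vs C='010': no prefix
  H='10' vs E='011': no prefix
  H='10' vs D='11': no prefix
  D='11' vs F='00': no prefix
  D='11' vs C='010': no prefix
  D='11' vs E='011': no prefix
  D='11' vs H='10': no prefix
No violation found over all pairs.

YES -- this is a valid prefix code. No codeword is a prefix of any other codeword.


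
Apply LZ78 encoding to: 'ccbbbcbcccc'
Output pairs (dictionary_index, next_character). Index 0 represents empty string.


LZ78 encoding steps:
Dictionary: {0: ''}
Step 1: w='' (idx 0), next='c' -> output (0, 'c'), add 'c' as idx 1
Step 2: w='c' (idx 1), next='b' -> output (1, 'b'), add 'cb' as idx 2
Step 3: w='' (idx 0), next='b' -> output (0, 'b'), add 'b' as idx 3
Step 4: w='b' (idx 3), next='c' -> output (3, 'c'), add 'bc' as idx 4
Step 5: w='bc' (idx 4), next='c' -> output (4, 'c'), add 'bcc' as idx 5
Step 6: w='c' (idx 1), next='c' -> output (1, 'c'), add 'cc' as idx 6


Encoded: [(0, 'c'), (1, 'b'), (0, 'b'), (3, 'c'), (4, 'c'), (1, 'c')]


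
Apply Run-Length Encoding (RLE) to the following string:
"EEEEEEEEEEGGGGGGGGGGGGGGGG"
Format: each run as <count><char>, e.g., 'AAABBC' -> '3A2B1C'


Scanning runs left to right:
  i=0: run of 'E' x 10 -> '10E'
  i=10: run of 'G' x 16 -> '16G'

RLE = 10E16G


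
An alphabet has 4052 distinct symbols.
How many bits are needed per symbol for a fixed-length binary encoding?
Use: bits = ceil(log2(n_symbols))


log2(4052) = 11.9844
Bracket: 2^11 = 2048 < 4052 <= 2^12 = 4096
So ceil(log2(4052)) = 12

bits = ceil(log2(4052)) = ceil(11.9844) = 12 bits


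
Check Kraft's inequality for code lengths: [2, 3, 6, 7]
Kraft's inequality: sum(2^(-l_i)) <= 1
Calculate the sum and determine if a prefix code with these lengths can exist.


Sum = 2^(-2) + 2^(-3) + 2^(-6) + 2^(-7)
    = 0.25 + 0.125 + 0.015625 + 0.0078125
    = 51/128 = 0.3984375
Since 0.3984375 <= 1, Kraft's inequality IS satisfied.
A prefix code with these lengths CAN exist.

Kraft sum = 0.3984375. Satisfied.


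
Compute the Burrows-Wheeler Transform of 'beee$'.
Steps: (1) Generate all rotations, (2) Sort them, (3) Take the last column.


Rotations (sorted):
  0: $beee -> last char: e
  1: beee$ -> last char: $
  2: e$bee -> last char: e
  3: ee$be -> last char: e
  4: eee$b -> last char: b


BWT = e$eeb


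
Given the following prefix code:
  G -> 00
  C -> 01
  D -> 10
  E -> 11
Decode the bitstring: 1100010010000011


Decoding step by step:
Bits 11 -> E
Bits 00 -> G
Bits 01 -> C
Bits 00 -> G
Bits 10 -> D
Bits 00 -> G
Bits 00 -> G
Bits 11 -> E


Decoded message: EGCGDGGE


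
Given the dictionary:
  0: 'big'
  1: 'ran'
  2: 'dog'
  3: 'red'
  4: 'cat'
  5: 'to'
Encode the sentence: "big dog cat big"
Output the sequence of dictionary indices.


Look up each word in the dictionary:
  'big' -> 0
  'dog' -> 2
  'cat' -> 4
  'big' -> 0

Encoded: [0, 2, 4, 0]


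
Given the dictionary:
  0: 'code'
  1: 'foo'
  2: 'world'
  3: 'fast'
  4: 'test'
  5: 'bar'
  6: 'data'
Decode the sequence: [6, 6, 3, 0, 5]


Look up each index in the dictionary:
  6 -> 'data'
  6 -> 'data'
  3 -> 'fast'
  0 -> 'code'
  5 -> 'bar'

Decoded: "data data fast code bar"


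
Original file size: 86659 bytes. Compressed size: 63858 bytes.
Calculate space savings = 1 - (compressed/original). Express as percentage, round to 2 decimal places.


ratio = compressed/original = 63858/86659 = 0.736888
savings = 1 - ratio = 1 - 0.736888 = 0.263112
as a percentage: 0.263112 * 100 = 26.31%

Space savings = 1 - 63858/86659 = 26.31%


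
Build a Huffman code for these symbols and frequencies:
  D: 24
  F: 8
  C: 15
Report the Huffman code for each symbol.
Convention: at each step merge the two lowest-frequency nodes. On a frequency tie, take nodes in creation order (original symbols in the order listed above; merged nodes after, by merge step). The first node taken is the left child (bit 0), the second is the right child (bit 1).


Huffman tree construction:
Step 1: Merge F(8) + C(15) = 23
Step 2: Merge (F+C)(23) + D(24) = 47
Read each symbol's code off the tree from the root (left child = 0, right child = 1).

Codes:
  D: 1 (length 1)
  F: 00 (length 2)
  C: 01 (length 2)
Average code length: 70/47 = 1.4894 bits/symbol


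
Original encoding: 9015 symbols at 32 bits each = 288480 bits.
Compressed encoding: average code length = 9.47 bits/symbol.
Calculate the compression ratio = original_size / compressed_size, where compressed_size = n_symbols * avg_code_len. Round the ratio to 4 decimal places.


original_size = n_symbols * orig_bits = 9015 * 32 = 288480 bits
compressed_size = n_symbols * avg_code_len = 9015 * 9.47 = 85372.05 bits
ratio = original_size / compressed_size = 288480 / 85372.05 = 3.3791

Compression ratio = 3.3791


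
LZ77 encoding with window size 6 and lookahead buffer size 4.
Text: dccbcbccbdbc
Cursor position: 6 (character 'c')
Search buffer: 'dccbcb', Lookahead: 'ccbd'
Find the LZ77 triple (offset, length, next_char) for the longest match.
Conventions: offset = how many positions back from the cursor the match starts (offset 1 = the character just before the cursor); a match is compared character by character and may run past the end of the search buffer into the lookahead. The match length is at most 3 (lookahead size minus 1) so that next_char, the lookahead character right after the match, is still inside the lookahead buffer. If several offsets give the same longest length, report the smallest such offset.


Try each offset into the search buffer:
  offset=1 (pos 5, char 'b'): match length 0
  offset=2 (pos 4, char 'c'): match length 1
  offset=3 (pos 3, char 'b'): match length 0
  offset=4 (pos 2, char 'c'): match length 1
  offset=5 (pos 1, char 'c'): match length 3
  offset=6 (pos 0, char 'd'): match length 0
Longest match has length 3 at offset 5.
next_char = character at position 6 + 3 = 9 -> 'd'

Best match: offset=5, length=3 (matching 'ccb' starting at position 1)
LZ77 triple: (5, 3, 'd')


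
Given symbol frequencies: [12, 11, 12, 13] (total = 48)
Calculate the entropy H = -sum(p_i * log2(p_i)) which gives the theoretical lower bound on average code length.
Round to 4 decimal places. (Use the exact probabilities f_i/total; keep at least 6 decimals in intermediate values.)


Per-symbol terms -p_i * log2(p_i) with p_i = f_i/48:
  p = 12/48 = 0.250000: log2(p) = -2.000000, -p*log2(p) = 0.500000
  p = 11/48 = 0.229167: log2(p) = -2.125531, -p*log2(p) = 0.487101
  p = 12/48 = 0.250000: log2(p) = -2.000000, -p*log2(p) = 0.500000
  p = 13/48 = 0.270833: log2(p) = -1.884523, -p*log2(p) = 0.510392
H = 0.500000 + 0.487101 + 0.500000 + 0.510392 = 1.997493

H = 1.9975 bits/symbol


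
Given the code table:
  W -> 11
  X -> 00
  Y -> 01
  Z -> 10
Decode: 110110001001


Decoding:
11 -> W
01 -> Y
10 -> Z
00 -> X
10 -> Z
01 -> Y


Result: WYZXZY


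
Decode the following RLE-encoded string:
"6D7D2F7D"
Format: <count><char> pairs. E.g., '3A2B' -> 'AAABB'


Expanding each <count><char> pair:
  6D -> 'DDDDDD'
  7D -> 'DDDDDDD'
  2F -> 'FF'
  7D -> 'DDDDDDD'

Decoded = DDDDDDDDDDDDDFFDDDDDDD


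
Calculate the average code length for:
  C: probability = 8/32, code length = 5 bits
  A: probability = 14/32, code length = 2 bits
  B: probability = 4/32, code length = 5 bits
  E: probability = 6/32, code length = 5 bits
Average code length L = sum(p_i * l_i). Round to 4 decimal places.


Weighted contributions p_i * l_i:
  C: (8/32) * 5 = 40/32
  A: (14/32) * 2 = 28/32
  B: (4/32) * 5 = 20/32
  E: (6/32) * 5 = 30/32
Sum = (40 + 28 + 20 + 30)/32 = 118/32

L = 118/32 = 3.6875 bits/symbol


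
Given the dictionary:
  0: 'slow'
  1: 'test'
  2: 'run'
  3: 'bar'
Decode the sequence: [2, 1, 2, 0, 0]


Look up each index in the dictionary:
  2 -> 'run'
  1 -> 'test'
  2 -> 'run'
  0 -> 'slow'
  0 -> 'slow'

Decoded: "run test run slow slow"


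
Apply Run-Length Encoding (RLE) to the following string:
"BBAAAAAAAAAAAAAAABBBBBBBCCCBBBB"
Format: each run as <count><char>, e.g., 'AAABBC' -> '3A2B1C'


Scanning runs left to right:
  i=0: run of 'B' x 2 -> '2B'
  i=2: run of 'A' x 15 -> '15A'
  i=17: run of 'B' x 7 -> '7B'
  i=24: run of 'C' x 3 -> '3C'
  i=27: run of 'B' x 4 -> '4B'

RLE = 2B15A7B3C4B


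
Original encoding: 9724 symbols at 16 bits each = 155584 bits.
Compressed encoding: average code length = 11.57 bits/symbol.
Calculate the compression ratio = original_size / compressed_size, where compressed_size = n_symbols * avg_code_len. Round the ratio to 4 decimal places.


original_size = n_symbols * orig_bits = 9724 * 16 = 155584 bits
compressed_size = n_symbols * avg_code_len = 9724 * 11.57 = 112506.68 bits
ratio = original_size / compressed_size = 155584 / 112506.68 = 1.3829

Compression ratio = 1.3829


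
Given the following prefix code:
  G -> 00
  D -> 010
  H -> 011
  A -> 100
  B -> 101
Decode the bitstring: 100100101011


Decoding step by step:
Bits 100 -> A
Bits 100 -> A
Bits 101 -> B
Bits 011 -> H


Decoded message: AABH


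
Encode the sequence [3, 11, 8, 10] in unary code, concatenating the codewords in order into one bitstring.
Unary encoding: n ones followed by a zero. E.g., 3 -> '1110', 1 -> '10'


Encode each number as n ones followed by a terminating 0:
  3 -> 1110 (4 bits)
  11 -> 111111111110 (12 bits)
  8 -> 111111110 (9 bits)
  10 -> 11111111110 (11 bits)
Total length = 4 + 12 + 9 + 11 = 36 bits.

Unary([3, 11, 8, 10]) = 111011111111111011111111011111111110 (36 bits)


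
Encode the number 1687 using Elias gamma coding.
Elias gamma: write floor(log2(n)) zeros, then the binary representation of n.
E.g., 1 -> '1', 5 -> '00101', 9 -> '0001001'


num_bits = floor(log2(1687)) + 1 = 11
leading_zeros = num_bits - 1 = 10
binary(1687) = 11010010111

Elias gamma(1687) = '0000000000' + '11010010111' = 000000000011010010111 (21 bits)


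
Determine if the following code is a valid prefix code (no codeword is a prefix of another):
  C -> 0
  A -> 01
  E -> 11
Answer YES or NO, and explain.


Checking each pair (does one codeword prefix another?):
  C='0' vs A='01': prefix -- VIOLATION

NO -- this is NOT a valid prefix code. C (0) is a prefix of A (01).


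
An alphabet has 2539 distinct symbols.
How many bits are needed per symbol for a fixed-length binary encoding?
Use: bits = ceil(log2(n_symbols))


log2(2539) = 11.31
Bracket: 2^11 = 2048 < 2539 <= 2^12 = 4096
So ceil(log2(2539)) = 12

bits = ceil(log2(2539)) = ceil(11.31) = 12 bits


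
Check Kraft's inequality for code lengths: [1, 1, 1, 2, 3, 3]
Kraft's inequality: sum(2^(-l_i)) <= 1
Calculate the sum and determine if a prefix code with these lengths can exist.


Sum = 2^(-1) + 2^(-1) + 2^(-1) + 2^(-2) + 2^(-3) + 2^(-3)
    = 0.5 + 0.5 + 0.5 + 0.25 + 0.125 + 0.125
    = 16/8 = 2.0
Since 2.0 > 1, Kraft's inequality is NOT satisfied.
A prefix code with these lengths CANNOT exist.

Kraft sum = 2.0. Not satisfied.


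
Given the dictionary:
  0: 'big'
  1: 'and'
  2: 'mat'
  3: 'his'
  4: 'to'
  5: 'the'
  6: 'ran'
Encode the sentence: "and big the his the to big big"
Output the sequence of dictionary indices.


Look up each word in the dictionary:
  'and' -> 1
  'big' -> 0
  'the' -> 5
  'his' -> 3
  'the' -> 5
  'to' -> 4
  'big' -> 0
  'big' -> 0

Encoded: [1, 0, 5, 3, 5, 4, 0, 0]


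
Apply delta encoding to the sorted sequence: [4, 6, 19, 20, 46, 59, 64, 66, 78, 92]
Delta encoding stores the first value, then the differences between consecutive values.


First value: 4
Deltas:
  6 - 4 = 2
  19 - 6 = 13
  20 - 19 = 1
  46 - 20 = 26
  59 - 46 = 13
  64 - 59 = 5
  66 - 64 = 2
  78 - 66 = 12
  92 - 78 = 14


Delta encoded: [4, 2, 13, 1, 26, 13, 5, 2, 12, 14]


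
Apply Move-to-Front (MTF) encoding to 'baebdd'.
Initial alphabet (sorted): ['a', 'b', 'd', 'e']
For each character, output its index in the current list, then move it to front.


MTF encoding:
'b': index 1 in ['a', 'b', 'd', 'e'] -> ['b', 'a', 'd', 'e']
'a': index 1 in ['b', 'a', 'd', 'e'] -> ['a', 'b', 'd', 'e']
'e': index 3 in ['a', 'b', 'd', 'e'] -> ['e', 'a', 'b', 'd']
'b': index 2 in ['e', 'a', 'b', 'd'] -> ['b', 'e', 'a', 'd']
'd': index 3 in ['b', 'e', 'a', 'd'] -> ['d', 'b', 'e', 'a']
'd': index 0 in ['d', 'b', 'e', 'a'] -> ['d', 'b', 'e', 'a']


Output: [1, 1, 3, 2, 3, 0]


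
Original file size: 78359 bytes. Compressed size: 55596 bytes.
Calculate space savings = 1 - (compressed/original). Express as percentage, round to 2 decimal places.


ratio = compressed/original = 55596/78359 = 0.709504
savings = 1 - ratio = 1 - 0.709504 = 0.290496
as a percentage: 0.290496 * 100 = 29.05%

Space savings = 1 - 55596/78359 = 29.05%


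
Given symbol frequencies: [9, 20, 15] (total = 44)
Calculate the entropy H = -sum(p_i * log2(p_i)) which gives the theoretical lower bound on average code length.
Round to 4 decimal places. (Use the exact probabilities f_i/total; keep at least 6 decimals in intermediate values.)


Per-symbol terms -p_i * log2(p_i) with p_i = f_i/44:
  p = 9/44 = 0.204545: log2(p) = -2.289507, -p*log2(p) = 0.468308
  p = 20/44 = 0.454545: log2(p) = -1.137504, -p*log2(p) = 0.517047
  p = 15/44 = 0.340909: log2(p) = -1.552541, -p*log2(p) = 0.529275
H = 0.468308 + 0.517047 + 0.529275 = 1.514630

H = 1.5146 bits/symbol


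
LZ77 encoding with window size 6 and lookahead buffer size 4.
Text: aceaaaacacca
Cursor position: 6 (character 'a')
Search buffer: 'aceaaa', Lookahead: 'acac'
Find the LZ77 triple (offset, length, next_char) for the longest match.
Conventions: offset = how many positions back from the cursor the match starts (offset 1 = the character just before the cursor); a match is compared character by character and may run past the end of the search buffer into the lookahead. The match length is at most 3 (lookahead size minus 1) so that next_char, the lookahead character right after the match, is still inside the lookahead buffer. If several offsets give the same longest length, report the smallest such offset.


Try each offset into the search buffer:
  offset=1 (pos 5, char 'a'): match length 1
  offset=2 (pos 4, char 'a'): match length 1
  offset=3 (pos 3, char 'a'): match length 1
  offset=4 (pos 2, char 'e'): match length 0
  offset=5 (pos 1, char 'c'): match length 0
  offset=6 (pos 0, char 'a'): match length 2
Longest match has length 2 at offset 6.
next_char = character at position 6 + 2 = 8 -> 'a'

Best match: offset=6, length=2 (matching 'ac' starting at position 0)
LZ77 triple: (6, 2, 'a')


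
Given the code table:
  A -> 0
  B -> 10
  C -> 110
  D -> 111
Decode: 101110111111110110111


Decoding:
10 -> B
111 -> D
0 -> A
111 -> D
111 -> D
110 -> C
110 -> C
111 -> D


Result: BDADDCCD


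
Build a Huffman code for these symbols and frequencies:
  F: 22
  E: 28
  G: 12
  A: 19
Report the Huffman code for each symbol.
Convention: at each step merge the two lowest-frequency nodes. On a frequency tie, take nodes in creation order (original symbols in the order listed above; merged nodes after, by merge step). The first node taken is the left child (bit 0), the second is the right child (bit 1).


Huffman tree construction:
Step 1: Merge G(12) + A(19) = 31
Step 2: Merge F(22) + E(28) = 50
Step 3: Merge (G+A)(31) + (F+E)(50) = 81
Read each symbol's code off the tree from the root (left child = 0, right child = 1).

Codes:
  F: 10 (length 2)
  E: 11 (length 2)
  G: 00 (length 2)
  A: 01 (length 2)
Average code length: 162/81 = 2.0000 bits/symbol


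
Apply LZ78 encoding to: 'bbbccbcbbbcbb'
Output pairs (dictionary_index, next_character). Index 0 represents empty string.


LZ78 encoding steps:
Dictionary: {0: ''}
Step 1: w='' (idx 0), next='b' -> output (0, 'b'), add 'b' as idx 1
Step 2: w='b' (idx 1), next='b' -> output (1, 'b'), add 'bb' as idx 2
Step 3: w='' (idx 0), next='c' -> output (0, 'c'), add 'c' as idx 3
Step 4: w='c' (idx 3), next='b' -> output (3, 'b'), add 'cb' as idx 4
Step 5: w='cb' (idx 4), next='b' -> output (4, 'b'), add 'cbb' as idx 5
Step 6: w='b' (idx 1), next='c' -> output (1, 'c'), add 'bc' as idx 6
Step 7: w='bb' (idx 2), end of input -> output (2, '')


Encoded: [(0, 'b'), (1, 'b'), (0, 'c'), (3, 'b'), (4, 'b'), (1, 'c'), (2, '')]


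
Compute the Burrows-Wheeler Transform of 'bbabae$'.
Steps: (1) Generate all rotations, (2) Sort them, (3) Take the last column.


Rotations (sorted):
  0: $bbabae -> last char: e
  1: abae$bb -> last char: b
  2: ae$bbab -> last char: b
  3: babae$b -> last char: b
  4: bae$bba -> last char: a
  5: bbabae$ -> last char: $
  6: e$bbaba -> last char: a


BWT = ebbba$a


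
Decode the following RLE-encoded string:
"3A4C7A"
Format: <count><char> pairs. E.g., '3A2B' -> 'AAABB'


Expanding each <count><char> pair:
  3A -> 'AAA'
  4C -> 'CCCC'
  7A -> 'AAAAAAA'

Decoded = AAACCCCAAAAAAA


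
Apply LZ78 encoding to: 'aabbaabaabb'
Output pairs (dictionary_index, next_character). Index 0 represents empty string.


LZ78 encoding steps:
Dictionary: {0: ''}
Step 1: w='' (idx 0), next='a' -> output (0, 'a'), add 'a' as idx 1
Step 2: w='a' (idx 1), next='b' -> output (1, 'b'), add 'ab' as idx 2
Step 3: w='' (idx 0), next='b' -> output (0, 'b'), add 'b' as idx 3
Step 4: w='a' (idx 1), next='a' -> output (1, 'a'), add 'aa' as idx 4
Step 5: w='b' (idx 3), next='a' -> output (3, 'a'), add 'ba' as idx 5
Step 6: w='ab' (idx 2), next='b' -> output (2, 'b'), add 'abb' as idx 6


Encoded: [(0, 'a'), (1, 'b'), (0, 'b'), (1, 'a'), (3, 'a'), (2, 'b')]


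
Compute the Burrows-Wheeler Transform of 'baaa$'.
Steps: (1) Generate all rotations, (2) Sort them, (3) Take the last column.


Rotations (sorted):
  0: $baaa -> last char: a
  1: a$baa -> last char: a
  2: aa$ba -> last char: a
  3: aaa$b -> last char: b
  4: baaa$ -> last char: $


BWT = aaab$


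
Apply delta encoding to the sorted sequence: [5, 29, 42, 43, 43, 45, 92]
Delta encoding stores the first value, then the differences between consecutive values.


First value: 5
Deltas:
  29 - 5 = 24
  42 - 29 = 13
  43 - 42 = 1
  43 - 43 = 0
  45 - 43 = 2
  92 - 45 = 47


Delta encoded: [5, 24, 13, 1, 0, 2, 47]


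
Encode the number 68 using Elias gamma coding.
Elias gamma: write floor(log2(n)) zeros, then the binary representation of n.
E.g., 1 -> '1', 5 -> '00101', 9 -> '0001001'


num_bits = floor(log2(68)) + 1 = 7
leading_zeros = num_bits - 1 = 6
binary(68) = 1000100

Elias gamma(68) = '000000' + '1000100' = 0000001000100 (13 bits)


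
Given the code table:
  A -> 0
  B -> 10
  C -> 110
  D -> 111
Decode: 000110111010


Decoding:
0 -> A
0 -> A
0 -> A
110 -> C
111 -> D
0 -> A
10 -> B


Result: AAACDAB


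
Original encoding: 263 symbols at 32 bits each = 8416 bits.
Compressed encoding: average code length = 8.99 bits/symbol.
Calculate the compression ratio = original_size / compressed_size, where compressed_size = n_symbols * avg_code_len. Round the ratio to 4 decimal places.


original_size = n_symbols * orig_bits = 263 * 32 = 8416 bits
compressed_size = n_symbols * avg_code_len = 263 * 8.99 = 2364.37 bits
ratio = original_size / compressed_size = 8416 / 2364.37 = 3.5595

Compression ratio = 3.5595


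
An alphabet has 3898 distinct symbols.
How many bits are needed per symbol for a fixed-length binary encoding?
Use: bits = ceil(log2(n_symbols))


log2(3898) = 11.9285
Bracket: 2^11 = 2048 < 3898 <= 2^12 = 4096
So ceil(log2(3898)) = 12

bits = ceil(log2(3898)) = ceil(11.9285) = 12 bits


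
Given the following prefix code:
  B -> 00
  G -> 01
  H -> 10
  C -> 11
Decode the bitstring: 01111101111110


Decoding step by step:
Bits 01 -> G
Bits 11 -> C
Bits 11 -> C
Bits 01 -> G
Bits 11 -> C
Bits 11 -> C
Bits 10 -> H


Decoded message: GCCGCCH


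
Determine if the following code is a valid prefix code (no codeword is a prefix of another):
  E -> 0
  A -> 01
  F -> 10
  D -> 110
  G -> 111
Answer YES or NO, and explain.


Checking each pair (does one codeword prefix another?):
  E='0' vs A='01': prefix -- VIOLATION

NO -- this is NOT a valid prefix code. E (0) is a prefix of A (01).


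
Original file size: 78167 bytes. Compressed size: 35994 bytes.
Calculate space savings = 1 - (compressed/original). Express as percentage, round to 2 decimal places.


ratio = compressed/original = 35994/78167 = 0.460476
savings = 1 - ratio = 1 - 0.460476 = 0.539524
as a percentage: 0.539524 * 100 = 53.95%

Space savings = 1 - 35994/78167 = 53.95%


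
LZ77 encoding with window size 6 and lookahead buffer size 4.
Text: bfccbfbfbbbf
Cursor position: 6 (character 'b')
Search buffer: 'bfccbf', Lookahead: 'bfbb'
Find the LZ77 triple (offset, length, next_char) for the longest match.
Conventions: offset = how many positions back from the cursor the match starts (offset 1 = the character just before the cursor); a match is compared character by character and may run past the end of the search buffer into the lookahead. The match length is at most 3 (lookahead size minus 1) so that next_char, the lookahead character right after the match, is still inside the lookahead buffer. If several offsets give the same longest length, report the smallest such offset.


Try each offset into the search buffer:
  offset=1 (pos 5, char 'f'): match length 0
  offset=2 (pos 4, char 'b'): match length 3
  offset=3 (pos 3, char 'c'): match length 0
  offset=4 (pos 2, char 'c'): match length 0
  offset=5 (pos 1, char 'f'): match length 0
  offset=6 (pos 0, char 'b'): match length 2
Longest match has length 3 at offset 2.
next_char = character at position 6 + 3 = 9 -> 'b'

Best match: offset=2, length=3 (matching 'bfb' starting at position 4)
LZ77 triple: (2, 3, 'b')


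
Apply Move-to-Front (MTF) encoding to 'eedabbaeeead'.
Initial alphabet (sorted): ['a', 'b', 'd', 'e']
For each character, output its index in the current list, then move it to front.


MTF encoding:
'e': index 3 in ['a', 'b', 'd', 'e'] -> ['e', 'a', 'b', 'd']
'e': index 0 in ['e', 'a', 'b', 'd'] -> ['e', 'a', 'b', 'd']
'd': index 3 in ['e', 'a', 'b', 'd'] -> ['d', 'e', 'a', 'b']
'a': index 2 in ['d', 'e', 'a', 'b'] -> ['a', 'd', 'e', 'b']
'b': index 3 in ['a', 'd', 'e', 'b'] -> ['b', 'a', 'd', 'e']
'b': index 0 in ['b', 'a', 'd', 'e'] -> ['b', 'a', 'd', 'e']
'a': index 1 in ['b', 'a', 'd', 'e'] -> ['a', 'b', 'd', 'e']
'e': index 3 in ['a', 'b', 'd', 'e'] -> ['e', 'a', 'b', 'd']
'e': index 0 in ['e', 'a', 'b', 'd'] -> ['e', 'a', 'b', 'd']
'e': index 0 in ['e', 'a', 'b', 'd'] -> ['e', 'a', 'b', 'd']
'a': index 1 in ['e', 'a', 'b', 'd'] -> ['a', 'e', 'b', 'd']
'd': index 3 in ['a', 'e', 'b', 'd'] -> ['d', 'a', 'e', 'b']


Output: [3, 0, 3, 2, 3, 0, 1, 3, 0, 0, 1, 3]


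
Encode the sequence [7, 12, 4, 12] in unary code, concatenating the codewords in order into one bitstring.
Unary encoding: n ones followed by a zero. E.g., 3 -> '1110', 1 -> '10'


Encode each number as n ones followed by a terminating 0:
  7 -> 11111110 (8 bits)
  12 -> 1111111111110 (13 bits)
  4 -> 11110 (5 bits)
  12 -> 1111111111110 (13 bits)
Total length = 8 + 13 + 5 + 13 = 39 bits.

Unary([7, 12, 4, 12]) = 111111101111111111110111101111111111110 (39 bits)


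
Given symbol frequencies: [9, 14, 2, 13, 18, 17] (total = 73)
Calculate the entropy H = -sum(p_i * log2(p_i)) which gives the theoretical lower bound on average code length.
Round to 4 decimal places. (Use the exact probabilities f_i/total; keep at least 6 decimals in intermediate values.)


Per-symbol terms -p_i * log2(p_i) with p_i = f_i/73:
  p = 9/73 = 0.123288: log2(p) = -3.019900, -p*log2(p) = 0.372316
  p = 14/73 = 0.191781: log2(p) = -2.382470, -p*log2(p) = 0.456912
  p = 2/73 = 0.027397: log2(p) = -5.189825, -p*log2(p) = 0.142187
  p = 13/73 = 0.178082: log2(p) = -2.489385, -p*log2(p) = 0.443315
  p = 18/73 = 0.246575: log2(p) = -2.019900, -p*log2(p) = 0.498057
  p = 17/73 = 0.232877: log2(p) = -2.102362, -p*log2(p) = 0.489591
H = 0.372316 + 0.456912 + 0.142187 + 0.443315 + 0.498057 + 0.489591 = 2.402378

H = 2.4024 bits/symbol


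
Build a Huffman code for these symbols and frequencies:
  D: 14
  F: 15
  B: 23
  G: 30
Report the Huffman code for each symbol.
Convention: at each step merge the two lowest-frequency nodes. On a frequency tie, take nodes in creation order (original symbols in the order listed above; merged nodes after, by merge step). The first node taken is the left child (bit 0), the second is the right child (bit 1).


Huffman tree construction:
Step 1: Merge D(14) + F(15) = 29
Step 2: Merge B(23) + (D+F)(29) = 52
Step 3: Merge G(30) + (B+(D+F))(52) = 82
Read each symbol's code off the tree from the root (left child = 0, right child = 1).

Codes:
  D: 110 (length 3)
  F: 111 (length 3)
  B: 10 (length 2)
  G: 0 (length 1)
Average code length: 163/82 = 1.9878 bits/symbol


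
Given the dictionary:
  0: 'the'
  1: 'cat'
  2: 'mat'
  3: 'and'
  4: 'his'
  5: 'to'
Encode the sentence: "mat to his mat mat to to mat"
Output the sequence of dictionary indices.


Look up each word in the dictionary:
  'mat' -> 2
  'to' -> 5
  'his' -> 4
  'mat' -> 2
  'mat' -> 2
  'to' -> 5
  'to' -> 5
  'mat' -> 2

Encoded: [2, 5, 4, 2, 2, 5, 5, 2]


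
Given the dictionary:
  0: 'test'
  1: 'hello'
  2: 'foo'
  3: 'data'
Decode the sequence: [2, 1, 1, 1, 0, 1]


Look up each index in the dictionary:
  2 -> 'foo'
  1 -> 'hello'
  1 -> 'hello'
  1 -> 'hello'
  0 -> 'test'
  1 -> 'hello'

Decoded: "foo hello hello hello test hello"


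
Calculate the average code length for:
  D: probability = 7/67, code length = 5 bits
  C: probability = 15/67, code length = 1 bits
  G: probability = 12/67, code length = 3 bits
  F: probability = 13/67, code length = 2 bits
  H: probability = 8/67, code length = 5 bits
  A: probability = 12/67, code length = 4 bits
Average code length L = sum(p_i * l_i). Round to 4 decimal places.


Weighted contributions p_i * l_i:
  D: (7/67) * 5 = 35/67
  C: (15/67) * 1 = 15/67
  G: (12/67) * 3 = 36/67
  F: (13/67) * 2 = 26/67
  H: (8/67) * 5 = 40/67
  A: (12/67) * 4 = 48/67
Sum = (35 + 15 + 36 + 26 + 40 + 48)/67 = 200/67

L = 200/67 = 2.9851 bits/symbol


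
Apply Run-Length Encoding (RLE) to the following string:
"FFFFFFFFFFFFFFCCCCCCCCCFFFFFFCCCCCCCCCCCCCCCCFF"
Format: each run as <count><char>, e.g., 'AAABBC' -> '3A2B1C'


Scanning runs left to right:
  i=0: run of 'F' x 14 -> '14F'
  i=14: run of 'C' x 9 -> '9C'
  i=23: run of 'F' x 6 -> '6F'
  i=29: run of 'C' x 16 -> '16C'
  i=45: run of 'F' x 2 -> '2F'

RLE = 14F9C6F16C2F


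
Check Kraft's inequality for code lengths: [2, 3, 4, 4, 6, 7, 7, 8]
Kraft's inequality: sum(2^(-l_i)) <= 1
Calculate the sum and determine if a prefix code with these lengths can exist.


Sum = 2^(-2) + 2^(-3) + 2^(-4) + 2^(-4) + 2^(-6) + 2^(-7) + 2^(-7) + 2^(-8)
    = 0.25 + 0.125 + 0.0625 + 0.0625 + 0.015625 + 0.0078125 + 0.0078125 + 0.00390625
    = 137/256 = 0.53515625
Since 0.53515625 <= 1, Kraft's inequality IS satisfied.
A prefix code with these lengths CAN exist.

Kraft sum = 0.53515625. Satisfied.


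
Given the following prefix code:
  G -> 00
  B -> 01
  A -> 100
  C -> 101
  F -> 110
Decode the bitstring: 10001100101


Decoding step by step:
Bits 100 -> A
Bits 01 -> B
Bits 100 -> A
Bits 101 -> C


Decoded message: ABAC


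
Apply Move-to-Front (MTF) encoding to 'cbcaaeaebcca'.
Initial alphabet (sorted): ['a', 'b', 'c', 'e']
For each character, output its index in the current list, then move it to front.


MTF encoding:
'c': index 2 in ['a', 'b', 'c', 'e'] -> ['c', 'a', 'b', 'e']
'b': index 2 in ['c', 'a', 'b', 'e'] -> ['b', 'c', 'a', 'e']
'c': index 1 in ['b', 'c', 'a', 'e'] -> ['c', 'b', 'a', 'e']
'a': index 2 in ['c', 'b', 'a', 'e'] -> ['a', 'c', 'b', 'e']
'a': index 0 in ['a', 'c', 'b', 'e'] -> ['a', 'c', 'b', 'e']
'e': index 3 in ['a', 'c', 'b', 'e'] -> ['e', 'a', 'c', 'b']
'a': index 1 in ['e', 'a', 'c', 'b'] -> ['a', 'e', 'c', 'b']
'e': index 1 in ['a', 'e', 'c', 'b'] -> ['e', 'a', 'c', 'b']
'b': index 3 in ['e', 'a', 'c', 'b'] -> ['b', 'e', 'a', 'c']
'c': index 3 in ['b', 'e', 'a', 'c'] -> ['c', 'b', 'e', 'a']
'c': index 0 in ['c', 'b', 'e', 'a'] -> ['c', 'b', 'e', 'a']
'a': index 3 in ['c', 'b', 'e', 'a'] -> ['a', 'c', 'b', 'e']


Output: [2, 2, 1, 2, 0, 3, 1, 1, 3, 3, 0, 3]


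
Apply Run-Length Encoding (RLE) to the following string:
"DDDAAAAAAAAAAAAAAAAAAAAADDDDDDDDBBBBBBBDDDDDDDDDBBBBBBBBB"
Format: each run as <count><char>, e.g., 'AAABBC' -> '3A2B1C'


Scanning runs left to right:
  i=0: run of 'D' x 3 -> '3D'
  i=3: run of 'A' x 21 -> '21A'
  i=24: run of 'D' x 8 -> '8D'
  i=32: run of 'B' x 7 -> '7B'
  i=39: run of 'D' x 9 -> '9D'
  i=48: run of 'B' x 9 -> '9B'

RLE = 3D21A8D7B9D9B
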